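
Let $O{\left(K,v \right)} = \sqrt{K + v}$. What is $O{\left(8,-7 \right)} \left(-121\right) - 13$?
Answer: $-134$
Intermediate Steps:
$O{\left(8,-7 \right)} \left(-121\right) - 13 = \sqrt{8 - 7} \left(-121\right) - 13 = \sqrt{1} \left(-121\right) - 13 = 1 \left(-121\right) - 13 = -121 - 13 = -134$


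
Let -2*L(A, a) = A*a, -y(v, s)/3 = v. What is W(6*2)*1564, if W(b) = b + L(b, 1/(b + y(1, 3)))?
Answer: 53176/3 ≈ 17725.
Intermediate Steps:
y(v, s) = -3*v
L(A, a) = -A*a/2
W(b) = b - b/(2*(-3 + b)) (W(b) = b - b/(2*(b - 3*1)) = b - b/(2*(b - 3)) = b - b/(2*(-3 + b)))
W(6*2)*1564 = ((6*2)*(-7 + 2*(6*2))/(2*(-3 + 6*2)))*1564 = ((½)*12*(-7 + 2*12)/(-3 + 12))*1564 = ((½)*12*(-7 + 24)/9)*1564 = ((½)*12*(⅑)*17)*1564 = (34/3)*1564 = 53176/3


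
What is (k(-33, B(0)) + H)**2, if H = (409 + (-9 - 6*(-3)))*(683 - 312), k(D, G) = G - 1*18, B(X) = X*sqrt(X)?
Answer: 24043603600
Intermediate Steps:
B(X) = X**(3/2)
k(D, G) = -18 + G (k(D, G) = G - 18 = -18 + G)
H = 155078 (H = (409 + (-9 + 18))*371 = (409 + 9)*371 = 418*371 = 155078)
(k(-33, B(0)) + H)**2 = ((-18 + 0**(3/2)) + 155078)**2 = ((-18 + 0) + 155078)**2 = (-18 + 155078)**2 = 155060**2 = 24043603600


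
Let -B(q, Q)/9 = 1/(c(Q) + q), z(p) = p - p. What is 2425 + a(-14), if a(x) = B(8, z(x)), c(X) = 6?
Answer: 33941/14 ≈ 2424.4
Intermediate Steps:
z(p) = 0
B(q, Q) = -9/(6 + q)
a(x) = -9/14 (a(x) = -9/(6 + 8) = -9/14)
2425 + a(-14) = 2425 - 9/14 = 33941/14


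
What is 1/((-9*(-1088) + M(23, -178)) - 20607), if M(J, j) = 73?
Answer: -1/10742 ≈ -9.3093e-5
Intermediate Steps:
1/((-9*(-1088) + M(23, -178)) - 20607) = 1/((-9*(-1088) + 73) - 20607) = 1/((9792 + 73) - 20607) = 1/(9865 - 20607) = 1/(-10742) = -1/10742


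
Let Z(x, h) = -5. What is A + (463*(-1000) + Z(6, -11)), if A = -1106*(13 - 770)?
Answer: 374237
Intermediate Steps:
A = 837242 (A = -1106*(-757) = 837242)
A + (463*(-1000) + Z(6, -11)) = 837242 + (463*(-1000) - 5) = 837242 + (-463000 - 5) = 837242 - 463005 = 374237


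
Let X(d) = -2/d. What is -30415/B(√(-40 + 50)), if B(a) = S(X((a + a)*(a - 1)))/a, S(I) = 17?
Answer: -30415*√10/17 ≈ -5657.7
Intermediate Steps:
B(a) = 17/a
-30415/B(√(-40 + 50)) = -30415*√(-40 + 50)/17 = -30415*√10/17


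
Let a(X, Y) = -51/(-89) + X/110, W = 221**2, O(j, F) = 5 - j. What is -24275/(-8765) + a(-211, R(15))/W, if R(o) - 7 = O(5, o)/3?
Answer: 178570124861/64477145590 ≈ 2.7695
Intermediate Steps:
W = 48841
R(o) = 7 (R(o) = 7 + (5 - 1*5)/3 = 7 + (5 - 5)*(1/3) = 7 + 0*(1/3) = 7 + 0 = 7)
a(X, Y) = 51/89 + X/110 (a(X, Y) = -51*(-1/89) + X*(1/110) = 51/89 + X/110)
-24275/(-8765) + a(-211, R(15))/W = -24275/(-8765) + (51/89 + (1/110)*(-211))/48841 = -24275*(-1/8765) + (51/89 - 211/110)*(1/48841) = 4855/1753 - 13169/9790*1/48841 = 4855/1753 - 1013/36781030 = 178570124861/64477145590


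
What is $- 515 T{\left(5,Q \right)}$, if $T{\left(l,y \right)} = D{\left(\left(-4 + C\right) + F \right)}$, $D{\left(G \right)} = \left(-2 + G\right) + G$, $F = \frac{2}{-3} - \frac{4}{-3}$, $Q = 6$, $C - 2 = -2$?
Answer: $\frac{13390}{3} \approx 4463.3$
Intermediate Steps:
$C = 0$ ($C = 2 - 2 = 0$)
$F = \frac{2}{3}$ ($F = 2 \left(- \frac{1}{3}\right) - - \frac{4}{3} = - \frac{2}{3} + \frac{4}{3} = \frac{2}{3} \approx 0.66667$)
$D{\left(G \right)} = -2 + 2 G$
$T{\left(l,y \right)} = - \frac{26}{3}$ ($T{\left(l,y \right)} = -2 + 2 \left(\left(-4 + 0\right) + \frac{2}{3}\right) = -2 + 2 \left(-4 + \frac{2}{3}\right) = -2 + 2 \left(- \frac{10}{3}\right) = -2 - \frac{20}{3} = - \frac{26}{3}$)
$- 515 T{\left(5,Q \right)} = \left(-515\right) \left(- \frac{26}{3}\right) = \frac{13390}{3}$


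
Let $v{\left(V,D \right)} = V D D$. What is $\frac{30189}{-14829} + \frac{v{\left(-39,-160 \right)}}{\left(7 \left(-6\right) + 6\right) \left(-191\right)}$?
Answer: $- \frac{417023699}{2832339} \approx -147.24$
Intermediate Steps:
$v{\left(V,D \right)} = V D^{2}$ ($v{\left(V,D \right)} = D V D = V D^{2}$)
$\frac{30189}{-14829} + \frac{v{\left(-39,-160 \right)}}{\left(7 \left(-6\right) + 6\right) \left(-191\right)} = \frac{30189}{-14829} + \frac{\left(-39\right) \left(-160\right)^{2}}{\left(7 \left(-6\right) + 6\right) \left(-191\right)} = 30189 \left(- \frac{1}{14829}\right) + \frac{\left(-39\right) 25600}{\left(-42 + 6\right) \left(-191\right)} = - \frac{10063}{4943} - \frac{998400}{\left(-36\right) \left(-191\right)} = - \frac{10063}{4943} - \frac{998400}{6876} = - \frac{10063}{4943} - \frac{83200}{573} = - \frac{417023699}{2832339}$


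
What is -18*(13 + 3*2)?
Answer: -342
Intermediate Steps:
-18*(13 + 3*2) = -18*(13 + 6) = -18*19 = -342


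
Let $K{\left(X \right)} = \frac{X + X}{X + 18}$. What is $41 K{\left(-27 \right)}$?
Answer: $246$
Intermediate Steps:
$K{\left(X \right)} = \frac{2 X}{18 + X}$
$41 K{\left(-27 \right)} = 41 \cdot 2 \left(-27\right) \frac{1}{18 - 27} = 41 \cdot 2 \left(-27\right) \frac{1}{-9} = 41 \cdot 2 \left(-27\right) \left(- \frac{1}{9}\right) = 41 \cdot 6 = 246$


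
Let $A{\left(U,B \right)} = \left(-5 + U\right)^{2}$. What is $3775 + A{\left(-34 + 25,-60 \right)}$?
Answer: $3971$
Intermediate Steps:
$3775 + A{\left(-34 + 25,-60 \right)} = 3775 + \left(-5 + \left(-34 + 25\right)\right)^{2} = 3775 + \left(-5 - 9\right)^{2} = 3775 + \left(-14\right)^{2} = 3775 + 196 = 3971$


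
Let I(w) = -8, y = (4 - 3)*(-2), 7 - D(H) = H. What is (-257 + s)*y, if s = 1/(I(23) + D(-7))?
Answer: 1541/3 ≈ 513.67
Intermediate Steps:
D(H) = 7 - H
y = -2 (y = 1*(-2) = -2)
s = ⅙ (s = 1/(-8 + (7 - 1*(-7))) = 1/(-8 + (7 + 7)) = 1/(-8 + 14) = 1/6 = ⅙ ≈ 0.16667)
(-257 + s)*y = (-257 + ⅙)*(-2) = -1541/6*(-2) = 1541/3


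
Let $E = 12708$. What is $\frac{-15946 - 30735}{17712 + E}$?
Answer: $- \frac{46681}{30420} \approx -1.5345$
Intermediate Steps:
$\frac{-15946 - 30735}{17712 + E} = \frac{-15946 - 30735}{17712 + 12708} = - \frac{46681}{30420}$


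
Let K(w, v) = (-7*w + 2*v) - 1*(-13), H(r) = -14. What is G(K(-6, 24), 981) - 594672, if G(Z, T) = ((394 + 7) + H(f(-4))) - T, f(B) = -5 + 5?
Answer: -595266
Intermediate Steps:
f(B) = 0
K(w, v) = 13 - 7*w + 2*v (K(w, v) = (-7*w + 2*v) + 13 = 13 - 7*w + 2*v)
G(Z, T) = 387 - T (G(Z, T) = ((394 + 7) - 14) - T = (401 - 14) - T = 387 - T)
G(K(-6, 24), 981) - 594672 = (387 - 1*981) - 594672 = (387 - 981) - 594672 = -594 - 594672 = -595266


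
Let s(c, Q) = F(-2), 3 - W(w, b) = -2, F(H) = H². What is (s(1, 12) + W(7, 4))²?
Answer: 81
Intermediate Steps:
W(w, b) = 5 (W(w, b) = 3 - 1*(-2) = 3 + 2 = 5)
s(c, Q) = 4 (s(c, Q) = (-2)² = 4)
(s(1, 12) + W(7, 4))² = (4 + 5)² = 9² = 81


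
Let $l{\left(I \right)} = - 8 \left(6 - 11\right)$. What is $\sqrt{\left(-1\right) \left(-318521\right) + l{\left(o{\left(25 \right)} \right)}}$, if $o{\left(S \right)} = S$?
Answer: $\sqrt{318561} \approx 564.41$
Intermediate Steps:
$l{\left(I \right)} = 40$ ($l{\left(I \right)} = \left(-8\right) \left(-5\right) = 40$)
$\sqrt{\left(-1\right) \left(-318521\right) + l{\left(o{\left(25 \right)} \right)}} = \sqrt{\left(-1\right) \left(-318521\right) + 40} = \sqrt{318521 + 40} = \sqrt{318561}$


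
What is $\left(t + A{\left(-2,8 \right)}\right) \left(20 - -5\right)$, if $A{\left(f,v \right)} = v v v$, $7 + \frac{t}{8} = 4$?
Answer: $12200$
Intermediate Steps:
$t = -24$ ($t = -56 + 8 \cdot 4 = -56 + 32 = -24$)
$A{\left(f,v \right)} = v^{3}$ ($A{\left(f,v \right)} = v^{2} v = v^{3}$)
$\left(t + A{\left(-2,8 \right)}\right) \left(20 - -5\right) = \left(-24 + 8^{3}\right) \left(20 - -5\right) = \left(-24 + 512\right) \left(20 + 5\right) = 488 \cdot 25 = 12200$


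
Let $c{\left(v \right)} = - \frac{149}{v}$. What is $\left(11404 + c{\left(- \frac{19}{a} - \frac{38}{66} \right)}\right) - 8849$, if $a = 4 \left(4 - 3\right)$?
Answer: $\frac{1815833}{703} \approx 2583.0$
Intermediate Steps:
$a = 4$ ($a = 4 \cdot 1 = 4$)
$\left(11404 + c{\left(- \frac{19}{a} - \frac{38}{66} \right)}\right) - 8849 = \left(11404 - \frac{149}{- \frac{19}{4} - \frac{38}{66}}\right) - 8849 = \left(11404 - \frac{149}{\left(-19\right) \frac{1}{4} - \frac{19}{33}}\right) - 8849 = \left(11404 - \frac{149}{- \frac{19}{4} - \frac{19}{33}}\right) - 8849 = \left(11404 - \frac{149}{- \frac{703}{132}}\right) - 8849 = \left(11404 - - \frac{19668}{703}\right) - 8849 = \left(11404 + \frac{19668}{703}\right) - 8849 = \frac{8036680}{703} - 8849 = \frac{1815833}{703}$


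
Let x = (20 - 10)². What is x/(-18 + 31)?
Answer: 100/13 ≈ 7.6923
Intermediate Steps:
x = 100 (x = 10² = 100)
x/(-18 + 31) = 100/(-18 + 31) = 100/13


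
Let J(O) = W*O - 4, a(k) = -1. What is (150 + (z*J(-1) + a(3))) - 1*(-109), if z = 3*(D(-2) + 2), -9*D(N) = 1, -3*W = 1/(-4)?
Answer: 8455/36 ≈ 234.86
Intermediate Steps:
W = 1/12 (W = -1/3/(-4) = -1/3*(-1/4) = 1/12 ≈ 0.083333)
D(N) = -1/9 (D(N) = -1/9*1 = -1/9)
z = 17/3 (z = 3*(-1/9 + 2) = 3*(17/9) = 17/3 ≈ 5.6667)
J(O) = -4 + O/12 (J(O) = O/12 - 4 = -4 + O/12)
(150 + (z*J(-1) + a(3))) - 1*(-109) = (150 + (17*(-4 + (1/12)*(-1))/3 - 1)) - 1*(-109) = (150 + (17*(-4 - 1/12)/3 - 1)) + 109 = (150 + ((17/3)*(-49/12) - 1)) + 109 = (150 + (-833/36 - 1)) + 109 = (150 - 869/36) + 109 = 4531/36 + 109 = 8455/36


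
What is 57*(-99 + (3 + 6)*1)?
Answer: -5130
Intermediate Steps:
57*(-99 + (3 + 6)*1) = 57*(-99 + 9*1) = 57*(-99 + 9) = 57*(-90) = -5130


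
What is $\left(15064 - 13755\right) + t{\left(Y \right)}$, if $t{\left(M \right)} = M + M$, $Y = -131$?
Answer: $1047$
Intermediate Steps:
$t{\left(M \right)} = 2 M$
$\left(15064 - 13755\right) + t{\left(Y \right)} = \left(15064 - 13755\right) + 2 \left(-131\right) = 1309 - 262 = 1047$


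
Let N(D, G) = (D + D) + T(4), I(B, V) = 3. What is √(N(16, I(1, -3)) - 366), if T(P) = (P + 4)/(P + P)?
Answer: 3*I*√37 ≈ 18.248*I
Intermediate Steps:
T(P) = (4 + P)/(2*P) (T(P) = (4 + P)/((2*P)) = (4 + P)*(1/(2*P)) = (4 + P)/(2*P))
N(D, G) = 1 + 2*D (N(D, G) = (D + D) + (½)*(4 + 4)/4 = 2*D + (½)*(¼)*8 = 2*D + 1 = 1 + 2*D)
√(N(16, I(1, -3)) - 366) = √((1 + 2*16) - 366) = √((1 + 32) - 366) = √(33 - 366) = √(-333) = 3*I*√37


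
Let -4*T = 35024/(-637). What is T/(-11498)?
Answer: -4378/3662113 ≈ -0.0011955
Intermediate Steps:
T = 8756/637 (T = -8756/(-637) = -8756*(-1)/637 = -1/4*(-35024/637) = 8756/637 ≈ 13.746)
T/(-11498) = (8756/637)/(-11498) = (8756/637)*(-1/11498) = -4378/3662113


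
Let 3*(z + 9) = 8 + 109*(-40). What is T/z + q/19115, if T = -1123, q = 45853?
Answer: 265188722/83704585 ≈ 3.1682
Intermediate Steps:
z = -4379/3 (z = -9 + (8 + 109*(-40))/3 = -9 + (8 - 4360)/3 = -9 + (⅓)*(-4352) = -9 - 4352/3 = -4379/3 ≈ -1459.7)
T/z + q/19115 = -1123/(-4379/3) + 45853/19115 = -1123*(-3/4379) + 45853*(1/19115) = 3369/4379 + 45853/19115 = 265188722/83704585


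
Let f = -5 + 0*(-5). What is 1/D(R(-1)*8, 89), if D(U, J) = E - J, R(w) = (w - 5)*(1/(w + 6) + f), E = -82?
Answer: -1/171 ≈ -0.0058480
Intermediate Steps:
f = -5 (f = -5 + 0 = -5)
R(w) = (-5 + w)*(-5 + 1/(6 + w)) (R(w) = (w - 5)*(1/(w + 6) - 5) = (-5 + w)*(1/(6 + w) - 5) = (-5 + w)*(-5 + 1/(6 + w)))
D(U, J) = -82 - J
1/D(R(-1)*8, 89) = 1/(-82 - 1*89) = 1/(-82 - 89) = 1/(-171) = -1/171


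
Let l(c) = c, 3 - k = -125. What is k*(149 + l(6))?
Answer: 19840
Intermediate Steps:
k = 128 (k = 3 - 1*(-125) = 3 + 125 = 128)
k*(149 + l(6)) = 128*(149 + 6) = 128*155 = 19840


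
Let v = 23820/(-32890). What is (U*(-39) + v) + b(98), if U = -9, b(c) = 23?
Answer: 1227704/3289 ≈ 373.28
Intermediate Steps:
v = -2382/3289 (v = 23820*(-1/32890) = -2382/3289 ≈ -0.72423)
(U*(-39) + v) + b(98) = (-9*(-39) - 2382/3289) + 23 = (351 - 2382/3289) + 23 = 1152057/3289 + 23 = 1227704/3289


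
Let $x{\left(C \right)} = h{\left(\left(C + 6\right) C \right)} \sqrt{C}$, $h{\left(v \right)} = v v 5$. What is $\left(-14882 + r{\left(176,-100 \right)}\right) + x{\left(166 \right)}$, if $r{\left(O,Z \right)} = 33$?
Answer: $-14849 + 4076083520 \sqrt{166} \approx 5.2517 \cdot 10^{10}$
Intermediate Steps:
$h{\left(v \right)} = 5 v^{2}$ ($h{\left(v \right)} = v^{2} \cdot 5 = 5 v^{2}$)
$x{\left(C \right)} = 5 C^{\frac{5}{2}} \left(6 + C\right)^{2}$ ($x{\left(C \right)} = 5 \left(\left(C + 6\right) C\right)^{2} \sqrt{C} = 5 \left(\left(6 + C\right) C\right)^{2} \sqrt{C} = 5 \left(C \left(6 + C\right)\right)^{2} \sqrt{C} = 5 C^{2} \left(6 + C\right)^{2} \sqrt{C} = 5 C^{\frac{5}{2}} \left(6 + C\right)^{2}$)
$\left(-14882 + r{\left(176,-100 \right)}\right) + x{\left(166 \right)} = \left(-14882 + 33\right) + 5 \cdot 166^{\frac{5}{2}} \left(6 + 166\right)^{2} = -14849 + 5 \cdot 27556 \sqrt{166} \cdot 172^{2} = -14849 + 5 \cdot 27556 \sqrt{166} \cdot 29584 = -14849 + 4076083520 \sqrt{166}$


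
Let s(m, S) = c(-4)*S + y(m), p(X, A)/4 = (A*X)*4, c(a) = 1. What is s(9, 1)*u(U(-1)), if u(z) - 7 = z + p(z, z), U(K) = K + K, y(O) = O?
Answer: 690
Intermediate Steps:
p(X, A) = 16*A*X (p(X, A) = 4*((A*X)*4) = 4*(4*A*X) = 16*A*X)
U(K) = 2*K
s(m, S) = S + m (s(m, S) = 1*S + m = S + m)
u(z) = 7 + z + 16*z² (u(z) = 7 + (z + 16*z*z) = 7 + (z + 16*z²) = 7 + z + 16*z²)
s(9, 1)*u(U(-1)) = (1 + 9)*(7 + 2*(-1) + 16*(2*(-1))²) = 10*(7 - 2 + 16*(-2)²) = 10*(7 - 2 + 16*4) = 10*(7 - 2 + 64) = 10*69 = 690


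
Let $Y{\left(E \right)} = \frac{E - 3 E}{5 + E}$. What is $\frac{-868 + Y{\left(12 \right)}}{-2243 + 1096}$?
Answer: $\frac{14780}{19499} \approx 0.75799$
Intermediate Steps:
$Y{\left(E \right)} = - \frac{2 E}{5 + E}$ ($Y{\left(E \right)} = \frac{\left(-2\right) E}{5 + E} = - \frac{2 E}{5 + E}$)
$\frac{-868 + Y{\left(12 \right)}}{-2243 + 1096} = \frac{-868 - \frac{24}{5 + 12}}{-2243 + 1096} = \frac{-868 - \frac{24}{17}}{-1147} = \left(-868 - 24 \cdot \frac{1}{17}\right) \left(- \frac{1}{1147}\right) = \left(-868 - \frac{24}{17}\right) \left(- \frac{1}{1147}\right) = \left(- \frac{14780}{17}\right) \left(- \frac{1}{1147}\right) = \frac{14780}{19499}$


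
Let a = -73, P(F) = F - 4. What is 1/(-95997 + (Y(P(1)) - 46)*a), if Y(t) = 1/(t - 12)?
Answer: -15/1389512 ≈ -1.0795e-5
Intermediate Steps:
P(F) = -4 + F
Y(t) = 1/(-12 + t)
1/(-95997 + (Y(P(1)) - 46)*a) = 1/(-95997 + (1/(-12 + (-4 + 1)) - 46)*(-73)) = 1/(-95997 + (1/(-12 - 3) - 46)*(-73)) = 1/(-95997 + (1/(-15) - 46)*(-73)) = 1/(-95997 + (-1/15 - 46)*(-73)) = 1/(-95997 - 691/15*(-73)) = 1/(-95997 + 50443/15) = 1/(-1389512/15) = -15/1389512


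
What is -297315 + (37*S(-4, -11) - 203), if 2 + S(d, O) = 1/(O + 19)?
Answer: -2380699/8 ≈ -2.9759e+5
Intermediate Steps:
S(d, O) = -2 + 1/(19 + O) (S(d, O) = -2 + 1/(O + 19) = -2 + 1/(19 + O))
-297315 + (37*S(-4, -11) - 203) = -297315 + (37*((-37 - 2*(-11))/(19 - 11)) - 203) = -297315 + (37*((-37 + 22)/8) - 203) = -297315 + (37*((1/8)*(-15)) - 203) = -297315 + (37*(-15/8) - 203) = -297315 + (-555/8 - 203) = -297315 - 2179/8 = -2380699/8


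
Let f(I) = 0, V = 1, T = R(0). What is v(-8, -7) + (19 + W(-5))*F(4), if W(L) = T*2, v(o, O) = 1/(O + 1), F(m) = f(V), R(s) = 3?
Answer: -1/6 ≈ -0.16667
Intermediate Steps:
T = 3
F(m) = 0
v(o, O) = 1/(1 + O)
W(L) = 6 (W(L) = 3*2 = 6)
v(-8, -7) + (19 + W(-5))*F(4) = 1/(1 - 7) + (19 + 6)*0 = 1/(-6) + 25*0 = -1/6 + 0 = -1/6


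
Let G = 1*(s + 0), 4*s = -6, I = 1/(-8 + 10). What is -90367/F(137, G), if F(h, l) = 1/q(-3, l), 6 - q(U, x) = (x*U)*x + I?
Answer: -4427983/4 ≈ -1.1070e+6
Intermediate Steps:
I = ½ (I = 1/2 = ½ ≈ 0.50000)
s = -3/2 (s = (¼)*(-6) = -3/2 ≈ -1.5000)
q(U, x) = 11/2 - U*x² (q(U, x) = 6 - ((x*U)*x + ½) = 6 - ((U*x)*x + ½) = 6 - (U*x² + ½) = 6 - (½ + U*x²) = 6 + (-½ - U*x²) = 11/2 - U*x²)
G = -3/2 (G = 1*(-3/2 + 0) = 1*(-3/2) = -3/2 ≈ -1.5000)
F(h, l) = 1/(11/2 + 3*l²) (F(h, l) = 1/(11/2 - 1*(-3)*l²) = 1/(11/2 + 3*l²))
-90367/F(137, G) = -90367/(2/(11 + 6*(-3/2)²)) = -90367/(2/(11 + 6*(9/4))) = -90367/(2/(11 + 27/2)) = -90367/(2/(49/2)) = -90367/(2*(2/49)) = -90367/4/49 = -90367*49/4 = -4427983/4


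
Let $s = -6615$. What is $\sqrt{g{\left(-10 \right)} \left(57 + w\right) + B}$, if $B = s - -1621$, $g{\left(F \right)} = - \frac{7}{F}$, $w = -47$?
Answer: $i \sqrt{4987} \approx 70.619 i$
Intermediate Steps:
$B = -4994$ ($B = -6615 - -1621 = -6615 + 1621 = -4994$)
$\sqrt{g{\left(-10 \right)} \left(57 + w\right) + B} = \sqrt{- \frac{7}{-10} \left(57 - 47\right) - 4994} = \sqrt{\left(-7\right) \left(- \frac{1}{10}\right) 10 - 4994} = \sqrt{\frac{7}{10} \cdot 10 - 4994} = \sqrt{7 - 4994} = \sqrt{-4987} = i \sqrt{4987}$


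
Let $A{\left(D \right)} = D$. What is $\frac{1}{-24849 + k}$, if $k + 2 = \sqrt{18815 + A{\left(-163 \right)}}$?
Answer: $- \frac{24851}{617553549} - \frac{2 \sqrt{4663}}{617553549} \approx -4.0462 \cdot 10^{-5}$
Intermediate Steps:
$k = -2 + 2 \sqrt{4663}$ ($k = -2 + \sqrt{18815 - 163} = -2 + \sqrt{18652} = -2 + 2 \sqrt{4663} \approx 134.57$)
$\frac{1}{-24849 + k} = \frac{1}{-24849 - \left(2 - 2 \sqrt{4663}\right)} = \frac{1}{-24851 + 2 \sqrt{4663}}$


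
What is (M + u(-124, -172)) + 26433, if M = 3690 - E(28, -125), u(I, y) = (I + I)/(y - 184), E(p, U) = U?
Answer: 2692134/89 ≈ 30249.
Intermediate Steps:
u(I, y) = 2*I/(-184 + y) (u(I, y) = (2*I)/(-184 + y) = 2*I/(-184 + y))
M = 3815 (M = 3690 - 1*(-125) = 3690 + 125 = 3815)
(M + u(-124, -172)) + 26433 = (3815 + 2*(-124)/(-184 - 172)) + 26433 = (3815 + 2*(-124)/(-356)) + 26433 = (3815 + 2*(-124)*(-1/356)) + 26433 = (3815 + 62/89) + 26433 = 339597/89 + 26433 = 2692134/89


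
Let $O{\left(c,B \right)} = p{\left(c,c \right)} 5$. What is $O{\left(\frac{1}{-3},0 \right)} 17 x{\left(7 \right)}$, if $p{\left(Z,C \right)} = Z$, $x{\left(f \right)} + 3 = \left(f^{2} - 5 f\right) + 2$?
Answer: $- \frac{1105}{3} \approx -368.33$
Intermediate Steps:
$x{\left(f \right)} = -1 + f^{2} - 5 f$ ($x{\left(f \right)} = -3 + \left(\left(f^{2} - 5 f\right) + 2\right) = -3 + \left(2 + f^{2} - 5 f\right) = -1 + f^{2} - 5 f$)
$O{\left(c,B \right)} = 5 c$ ($O{\left(c,B \right)} = c 5 = 5 c$)
$O{\left(\frac{1}{-3},0 \right)} 17 x{\left(7 \right)} = \frac{5}{-3} \cdot 17 \left(-1 + 7^{2} - 35\right) = 5 \left(- \frac{1}{3}\right) 17 \left(-1 + 49 - 35\right) = \left(- \frac{5}{3}\right) 17 \cdot 13 = \left(- \frac{85}{3}\right) 13 = - \frac{1105}{3}$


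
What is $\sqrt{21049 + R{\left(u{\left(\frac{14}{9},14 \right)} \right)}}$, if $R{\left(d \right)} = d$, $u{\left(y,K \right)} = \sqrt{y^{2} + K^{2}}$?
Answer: $\frac{\sqrt{189441 + 14 \sqrt{82}}}{3} \approx 145.13$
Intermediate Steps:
$u{\left(y,K \right)} = \sqrt{K^{2} + y^{2}}$
$\sqrt{21049 + R{\left(u{\left(\frac{14}{9},14 \right)} \right)}} = \sqrt{21049 + \sqrt{14^{2} + \left(\frac{14}{9}\right)^{2}}} = \sqrt{21049 + \sqrt{196 + \left(14 \cdot \frac{1}{9}\right)^{2}}} = \sqrt{21049 + \sqrt{196 + \left(\frac{14}{9}\right)^{2}}} = \sqrt{21049 + \sqrt{196 + \frac{196}{81}}} = \sqrt{21049 + \sqrt{\frac{16072}{81}}} = \sqrt{21049 + \frac{14 \sqrt{82}}{9}}$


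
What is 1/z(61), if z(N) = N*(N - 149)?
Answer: -1/5368 ≈ -0.00018629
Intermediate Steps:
z(N) = N*(-149 + N)
1/z(61) = 1/(61*(-149 + 61)) = 1/(61*(-88)) = 1/(-5368) = -1/5368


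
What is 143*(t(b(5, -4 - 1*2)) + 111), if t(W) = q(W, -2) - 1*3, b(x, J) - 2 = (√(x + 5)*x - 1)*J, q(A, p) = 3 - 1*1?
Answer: 15730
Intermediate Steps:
q(A, p) = 2 (q(A, p) = 3 - 1 = 2)
b(x, J) = 2 + J*(-1 + x*√(5 + x)) (b(x, J) = 2 + (√(x + 5)*x - 1)*J = 2 + (√(5 + x)*x - 1)*J = 2 + (x*√(5 + x) - 1)*J = 2 + (-1 + x*√(5 + x))*J = 2 + J*(-1 + x*√(5 + x)))
t(W) = -1 (t(W) = 2 - 1*3 = 2 - 3 = -1)
143*(t(b(5, -4 - 1*2)) + 111) = 143*(-1 + 111) = 143*110 = 15730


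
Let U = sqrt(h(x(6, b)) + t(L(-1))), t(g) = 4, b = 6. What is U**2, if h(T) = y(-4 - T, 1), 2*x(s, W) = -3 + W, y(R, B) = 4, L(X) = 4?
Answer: 8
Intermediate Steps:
x(s, W) = -3/2 + W/2 (x(s, W) = (-3 + W)/2 = -3/2 + W/2)
h(T) = 4
U = 2*sqrt(2) (U = sqrt(4 + 4) = sqrt(8) = 2*sqrt(2) ≈ 2.8284)
U**2 = (2*sqrt(2))**2 = 8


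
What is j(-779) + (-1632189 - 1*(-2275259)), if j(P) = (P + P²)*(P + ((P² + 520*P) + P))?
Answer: 121336073656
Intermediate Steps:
j(P) = (P + P²)*(P² + 522*P) (j(P) = (P + P²)*(P + (P² + 521*P)) = (P + P²)*(P² + 522*P))
j(-779) + (-1632189 - 1*(-2275259)) = (-779)²*(522 + (-779)² + 523*(-779)) + (-1632189 - 1*(-2275259)) = 606841*(522 + 606841 - 407417) + (-1632189 + 2275259) = 606841*199946 + 643070 = 121335430586 + 643070 = 121336073656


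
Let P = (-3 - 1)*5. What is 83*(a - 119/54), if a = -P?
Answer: 79763/54 ≈ 1477.1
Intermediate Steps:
P = -20 (P = -4*5 = -20)
a = 20 (a = -1*(-20) = 20)
83*(a - 119/54) = 83*(20 - 119/54) = 83*(961/54) = 79763/54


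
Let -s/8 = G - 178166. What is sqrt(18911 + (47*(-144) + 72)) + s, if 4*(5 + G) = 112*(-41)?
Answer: 1434552 + sqrt(12215) ≈ 1.4347e+6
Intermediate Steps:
G = -1153 (G = -5 + (112*(-41))/4 = -5 + (1/4)*(-4592) = -5 - 1148 = -1153)
s = 1434552 (s = -8*(-1153 - 178166) = -8*(-179319) = 1434552)
sqrt(18911 + (47*(-144) + 72)) + s = sqrt(18911 + (47*(-144) + 72)) + 1434552 = sqrt(18911 + (-6768 + 72)) + 1434552 = sqrt(18911 - 6696) + 1434552 = sqrt(12215) + 1434552 = 1434552 + sqrt(12215)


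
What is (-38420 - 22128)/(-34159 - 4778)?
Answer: 60548/38937 ≈ 1.5550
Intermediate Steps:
(-38420 - 22128)/(-34159 - 4778) = -60548/(-38937) = -60548*(-1/38937) = 60548/38937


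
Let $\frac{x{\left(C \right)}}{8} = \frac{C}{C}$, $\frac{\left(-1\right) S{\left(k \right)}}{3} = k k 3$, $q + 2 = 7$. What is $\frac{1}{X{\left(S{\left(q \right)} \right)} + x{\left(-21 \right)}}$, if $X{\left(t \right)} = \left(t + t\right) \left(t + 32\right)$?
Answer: $\frac{1}{86858} \approx 1.1513 \cdot 10^{-5}$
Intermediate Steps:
$q = 5$ ($q = -2 + 7 = 5$)
$S{\left(k \right)} = - 9 k^{2}$ ($S{\left(k \right)} = - 3 k k 3 = - 3 k^{2} \cdot 3 = - 3 \cdot 3 k^{2} = - 9 k^{2}$)
$x{\left(C \right)} = 8$ ($x{\left(C \right)} = 8 \frac{C}{C} = 8 \cdot 1 = 8$)
$X{\left(t \right)} = 2 t \left(32 + t\right)$
$\frac{1}{X{\left(S{\left(q \right)} \right)} + x{\left(-21 \right)}} = \frac{1}{2 \left(- 9 \cdot 5^{2}\right) \left(32 - 9 \cdot 5^{2}\right) + 8} = \frac{1}{2 \left(\left(-9\right) 25\right) \left(32 - 225\right) + 8} = \frac{1}{2 \left(-225\right) \left(32 - 225\right) + 8} = \frac{1}{2 \left(-225\right) \left(-193\right) + 8} = \frac{1}{86850 + 8} = \frac{1}{86858}$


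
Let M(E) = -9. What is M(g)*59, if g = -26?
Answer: -531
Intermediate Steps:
M(g)*59 = -9*59 = -531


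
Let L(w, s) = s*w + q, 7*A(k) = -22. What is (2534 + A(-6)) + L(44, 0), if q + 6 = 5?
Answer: 17709/7 ≈ 2529.9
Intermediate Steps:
q = -1 (q = -6 + 5 = -1)
A(k) = -22/7 (A(k) = (⅐)*(-22) = -22/7)
L(w, s) = -1 + s*w (L(w, s) = s*w - 1 = -1 + s*w)
(2534 + A(-6)) + L(44, 0) = (2534 - 22/7) + (-1 + 0*44) = 17716/7 + (-1 + 0) = 17716/7 - 1 = 17709/7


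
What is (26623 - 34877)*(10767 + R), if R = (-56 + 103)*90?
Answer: -123785238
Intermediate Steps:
R = 4230 (R = 47*90 = 4230)
(26623 - 34877)*(10767 + R) = (26623 - 34877)*(10767 + 4230) = -8254*14997 = -123785238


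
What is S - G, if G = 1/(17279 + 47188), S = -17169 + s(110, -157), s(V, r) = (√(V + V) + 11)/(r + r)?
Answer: -347546561273/20242638 - √55/157 ≈ -17169.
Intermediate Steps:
s(V, r) = (11 + √2*√V)/(2*r) (s(V, r) = (√(2*V) + 11)/((2*r)) = (√2*√V + 11)*(1/(2*r)) = (11 + √2*√V)*(1/(2*r)) = (11 + √2*√V)/(2*r))
S = -5391077/314 - √55/157 (S = -17169 + (½)*(11 + √2*√110)/(-157) = -17169 + (½)*(-1/157)*(11 + 2*√55) = -17169 + (-11/314 - √55/157) = -5391077/314 - √55/157 ≈ -17169.)
G = 1/64467 ≈ 1.5512e-5
S - G = (-5391077/314 - √55/157) - 1*1/64467 = (-5391077/314 - √55/157) - 1/64467 = -347546561273/20242638 - √55/157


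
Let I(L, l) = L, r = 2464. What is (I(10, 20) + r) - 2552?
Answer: -78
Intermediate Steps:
(I(10, 20) + r) - 2552 = (10 + 2464) - 2552 = 2474 - 2552 = -78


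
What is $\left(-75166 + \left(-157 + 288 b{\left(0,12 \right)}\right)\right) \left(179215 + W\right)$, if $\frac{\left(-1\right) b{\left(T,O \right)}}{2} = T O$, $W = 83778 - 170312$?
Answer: $-6981010963$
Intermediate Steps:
$W = -86534$ ($W = 83778 - 170312 = -86534$)
$b{\left(T,O \right)} = - 2 O T$ ($b{\left(T,O \right)} = - 2 T O = - 2 O T$)
$\left(-75166 + \left(-157 + 288 b{\left(0,12 \right)}\right)\right) \left(179215 + W\right) = \left(-75166 - \left(157 - 288 \left(\left(-2\right) 12 \cdot 0\right)\right)\right) \left(179215 - 86534\right) = \left(-75166 + \left(-157 + 288 \cdot 0\right)\right) 92681 = \left(-75166 + \left(-157 + 0\right)\right) 92681 = \left(-75166 - 157\right) 92681 = \left(-75323\right) 92681 = -6981010963$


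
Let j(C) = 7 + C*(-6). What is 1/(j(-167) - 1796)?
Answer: -1/787 ≈ -0.0012706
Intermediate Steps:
j(C) = 7 - 6*C
1/(j(-167) - 1796) = 1/((7 - 6*(-167)) - 1796) = 1/((7 + 1002) - 1796) = 1/(1009 - 1796) = 1/(-787) = -1/787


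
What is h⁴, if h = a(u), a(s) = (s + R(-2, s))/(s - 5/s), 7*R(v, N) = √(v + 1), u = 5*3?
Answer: 2460060639/2249794624 + 837135*I/20087452 ≈ 1.0935 + 0.041674*I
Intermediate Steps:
u = 15
R(v, N) = √(1 + v)/7 (R(v, N) = √(v + 1)/7 = √(1 + v)/7)
a(s) = (s + I/7)/(s - 5/s) (a(s) = (s + √(1 - 2)/7)/(s - 5/s) = (s + √(-1)/7)/(s - 5/s) = (s + I/7)/(s - 5/s))
h = 45/44 + 3*I/308 (h = (⅐)*15*(I + 7*15)/(-5 + 15²) = (⅐)*15*(I + 105)/(-5 + 225) = (⅐)*15*(105 + I)/220 = (⅐)*15*(1/220)*(105 + I) = 45/44 + 3*I/308 ≈ 1.0227 + 0.0097403*I)
h⁴ = (45/44 + 3*I/308)⁴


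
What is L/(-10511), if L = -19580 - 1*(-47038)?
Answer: -27458/10511 ≈ -2.6123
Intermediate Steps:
L = 27458 (L = -19580 + 47038 = 27458)
L/(-10511) = 27458/(-10511) = 27458*(-1/10511) = -27458/10511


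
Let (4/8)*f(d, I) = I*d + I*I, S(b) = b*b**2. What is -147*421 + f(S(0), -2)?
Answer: -61879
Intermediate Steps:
S(b) = b**3
f(d, I) = 2*I**2 + 2*I*d (f(d, I) = 2*(I*d + I*I) = 2*(I*d + I**2) = 2*(I**2 + I*d) = 2*I**2 + 2*I*d)
-147*421 + f(S(0), -2) = -147*421 + 2*(-2)*(-2 + 0**3) = -61887 + 2*(-2)*(-2 + 0) = -61887 + 2*(-2)*(-2) = -61887 + 8 = -61879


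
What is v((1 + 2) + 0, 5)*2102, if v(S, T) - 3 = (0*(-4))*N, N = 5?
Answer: 6306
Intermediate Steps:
v(S, T) = 3 (v(S, T) = 3 + (0*(-4))*5 = 3 + 0*5 = 3 + 0 = 3)
v((1 + 2) + 0, 5)*2102 = 3*2102 = 6306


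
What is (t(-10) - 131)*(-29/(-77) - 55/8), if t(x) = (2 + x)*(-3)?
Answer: 428321/616 ≈ 695.33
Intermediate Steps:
t(x) = -6 - 3*x
(t(-10) - 131)*(-29/(-77) - 55/8) = ((-6 - 3*(-10)) - 131)*(-29/(-77) - 55/8) = ((-6 + 30) - 131)*(-29*(-1/77) - 55*1/8) = (24 - 131)*(29/77 - 55/8) = -107*(-4003/616) = 428321/616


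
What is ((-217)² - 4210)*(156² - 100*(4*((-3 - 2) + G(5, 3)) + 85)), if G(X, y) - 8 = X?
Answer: 541819044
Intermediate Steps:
G(X, y) = 8 + X
((-217)² - 4210)*(156² - 100*(4*((-3 - 2) + G(5, 3)) + 85)) = ((-217)² - 4210)*(156² - 100*(4*((-3 - 2) + (8 + 5)) + 85)) = (47089 - 4210)*(24336 - 100*(4*(-5 + 13) + 85)) = 42879*(24336 - 100*(4*8 + 85)) = 42879*(24336 - 100*(32 + 85)) = 42879*(24336 - 100*117) = 42879*(24336 - 11700) = 42879*12636 = 541819044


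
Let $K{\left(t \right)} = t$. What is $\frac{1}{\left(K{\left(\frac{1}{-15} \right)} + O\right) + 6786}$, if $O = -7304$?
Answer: $- \frac{15}{7771} \approx -0.0019303$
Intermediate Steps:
$\frac{1}{\left(K{\left(\frac{1}{-15} \right)} + O\right) + 6786} = \frac{1}{\left(\frac{1}{-15} - 7304\right) + 6786} = \frac{1}{\left(- \frac{1}{15} - 7304\right) + 6786} = \frac{1}{- \frac{109561}{15} + 6786} = \frac{1}{- \frac{7771}{15}} = - \frac{15}{7771}$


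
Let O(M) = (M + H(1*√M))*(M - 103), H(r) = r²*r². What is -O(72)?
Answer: 162936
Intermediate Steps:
H(r) = r⁴
O(M) = (-103 + M)*(M + M²) (O(M) = (M + (1*√M)⁴)*(M - 103) = (M + (√M)⁴)*(-103 + M) = (M + M²)*(-103 + M) = (-103 + M)*(M + M²))
-O(72) = -72*(-103 + 72² - 102*72) = -72*(-103 + 5184 - 7344) = -72*(-2263) = -1*(-162936) = 162936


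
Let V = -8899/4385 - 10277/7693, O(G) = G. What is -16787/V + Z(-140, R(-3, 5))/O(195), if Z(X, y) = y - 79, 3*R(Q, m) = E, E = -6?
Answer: 36805744829171/7379102380 ≈ 4987.8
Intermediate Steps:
R(Q, m) = -2 (R(Q, m) = (⅓)*(-6) = -2)
V = -113524652/33733805 (V = -8899*1/4385 - 10277*1/7693 = -8899/4385 - 10277/7693 = -113524652/33733805 ≈ -3.3653)
Z(X, y) = -79 + y
-16787/V + Z(-140, R(-3, 5))/O(195) = -16787/(-113524652/33733805) + (-79 - 2)/195 = -16787*(-33733805/113524652) - 81*1/195 = 566289384535/113524652 - 27/65 = 36805744829171/7379102380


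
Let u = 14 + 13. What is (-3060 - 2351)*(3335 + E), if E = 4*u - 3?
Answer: -18613840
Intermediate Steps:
u = 27
E = 105 (E = 4*27 - 3 = 108 - 3 = 105)
(-3060 - 2351)*(3335 + E) = (-3060 - 2351)*(3335 + 105) = -5411*3440 = -18613840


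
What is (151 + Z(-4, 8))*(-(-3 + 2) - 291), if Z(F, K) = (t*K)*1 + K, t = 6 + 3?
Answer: -66990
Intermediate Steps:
t = 9
Z(F, K) = 10*K (Z(F, K) = (9*K)*1 + K = 9*K + K = 10*K)
(151 + Z(-4, 8))*(-(-3 + 2) - 291) = (151 + 10*8)*(-(-3 + 2) - 291) = (151 + 80)*(-1*(-1) - 291) = 231*(1 - 291) = 231*(-290) = -66990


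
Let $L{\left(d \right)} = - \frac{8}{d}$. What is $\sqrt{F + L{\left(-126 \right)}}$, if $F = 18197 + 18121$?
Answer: $\frac{\sqrt{16016266}}{21} \approx 190.57$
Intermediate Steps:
$F = 36318$
$\sqrt{F + L{\left(-126 \right)}} = \sqrt{36318 - \frac{8}{-126}} = \sqrt{36318 - - \frac{4}{63}} = \sqrt{36318 + \frac{4}{63}} = \sqrt{\frac{2288038}{63}} = \frac{\sqrt{16016266}}{21}$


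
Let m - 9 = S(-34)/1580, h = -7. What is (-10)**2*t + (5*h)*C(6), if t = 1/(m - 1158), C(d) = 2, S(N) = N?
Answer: -63619890/907727 ≈ -70.087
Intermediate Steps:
m = 7093/790 (m = 9 - 34/1580 = 9 - 34*1/1580 = 9 - 17/790 = 7093/790 ≈ 8.9785)
t = -790/907727 (t = 1/(7093/790 - 1158) = 1/(-907727/790) = -790/907727 ≈ -0.00087031)
(-10)**2*t + (5*h)*C(6) = (-10)**2*(-790/907727) + (5*(-7))*2 = 100*(-790/907727) - 35*2 = -79000/907727 - 70 = -63619890/907727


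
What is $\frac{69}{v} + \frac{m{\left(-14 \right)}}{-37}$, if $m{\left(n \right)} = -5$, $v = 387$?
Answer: $\frac{1496}{4773} \approx 0.31343$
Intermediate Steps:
$\frac{69}{v} + \frac{m{\left(-14 \right)}}{-37} = \frac{69}{387} - \frac{5}{-37} = 69 \cdot \frac{1}{387} - - \frac{5}{37} = \frac{23}{129} + \frac{5}{37} = \frac{1496}{4773}$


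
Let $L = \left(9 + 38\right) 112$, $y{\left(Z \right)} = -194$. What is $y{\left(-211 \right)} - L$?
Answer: $-5458$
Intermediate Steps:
$L = 5264$ ($L = 47 \cdot 112 = 5264$)
$y{\left(-211 \right)} - L = -194 - 5264 = -5458$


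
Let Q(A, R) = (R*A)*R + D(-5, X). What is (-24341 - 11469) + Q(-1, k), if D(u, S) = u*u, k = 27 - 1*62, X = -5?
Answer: -37010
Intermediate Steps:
k = -35 (k = 27 - 62 = -35)
D(u, S) = u²
Q(A, R) = 25 + A*R² (Q(A, R) = (R*A)*R + (-5)² = (A*R)*R + 25 = A*R² + 25 = 25 + A*R²)
(-24341 - 11469) + Q(-1, k) = (-24341 - 11469) + (25 - 1*(-35)²) = -35810 + (25 - 1*1225) = -35810 + (25 - 1225) = -35810 - 1200 = -37010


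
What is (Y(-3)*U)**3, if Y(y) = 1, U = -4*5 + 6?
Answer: -2744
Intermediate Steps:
U = -14 (U = -20 + 6 = -14)
(Y(-3)*U)**3 = (1*(-14))**3 = (-14)**3 = -2744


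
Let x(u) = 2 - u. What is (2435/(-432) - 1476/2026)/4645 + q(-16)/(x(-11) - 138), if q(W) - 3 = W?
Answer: 5215451657/50818158000 ≈ 0.10263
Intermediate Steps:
q(W) = 3 + W
(2435/(-432) - 1476/2026)/4645 + q(-16)/(x(-11) - 138) = (2435/(-432) - 1476/2026)/4645 + (3 - 16)/((2 - 1*(-11)) - 138) = (2435*(-1/432) - 1476*1/2026)*(1/4645) - 13/((2 + 11) - 138) = (-2435/432 - 738/1013)*(1/4645) - 13/(13 - 138) = -2785471/437616*1/4645 - 13/(-125) = -2785471/2032726320 - 13*(-1/125) = -2785471/2032726320 + 13/125 = 5215451657/50818158000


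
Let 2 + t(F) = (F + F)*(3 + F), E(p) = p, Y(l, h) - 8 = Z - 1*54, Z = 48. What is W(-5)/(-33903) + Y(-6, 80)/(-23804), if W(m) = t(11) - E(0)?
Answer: -408435/44834834 ≈ -0.0091098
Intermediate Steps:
Y(l, h) = 2 (Y(l, h) = 8 + (48 - 1*54) = 8 + (48 - 54) = 8 - 6 = 2)
t(F) = -2 + 2*F*(3 + F) (t(F) = -2 + (F + F)*(3 + F) = -2 + (2*F)*(3 + F) = -2 + 2*F*(3 + F))
W(m) = 306 (W(m) = (-2 + 2*11² + 6*11) - 1*0 = (-2 + 2*121 + 66) + 0 = (-2 + 242 + 66) + 0 = 306 + 0 = 306)
W(-5)/(-33903) + Y(-6, 80)/(-23804) = 306/(-33903) + 2/(-23804) = 306*(-1/33903) + 2*(-1/23804) = -34/3767 - 1/11902 = -408435/44834834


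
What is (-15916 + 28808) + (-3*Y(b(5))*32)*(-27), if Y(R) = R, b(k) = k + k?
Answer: 38812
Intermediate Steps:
b(k) = 2*k
(-15916 + 28808) + (-3*Y(b(5))*32)*(-27) = (-15916 + 28808) + (-6*5*32)*(-27) = 12892 + (-3*10*32)*(-27) = 12892 - 30*32*(-27) = 12892 - 960*(-27) = 12892 + 25920 = 38812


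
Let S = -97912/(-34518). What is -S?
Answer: -48956/17259 ≈ -2.8365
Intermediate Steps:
S = 48956/17259 (S = -97912*(-1/34518) = 48956/17259 ≈ 2.8365)
-S = -1*48956/17259 = -48956/17259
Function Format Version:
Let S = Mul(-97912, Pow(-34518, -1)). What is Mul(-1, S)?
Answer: Rational(-48956, 17259) ≈ -2.8365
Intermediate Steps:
S = Rational(48956, 17259) (S = Mul(-97912, Rational(-1, 34518)) = Rational(48956, 17259) ≈ 2.8365)
Mul(-1, S) = Mul(-1, Rational(48956, 17259)) = Rational(-48956, 17259)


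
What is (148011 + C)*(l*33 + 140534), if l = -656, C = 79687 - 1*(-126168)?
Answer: 42069713276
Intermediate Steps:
C = 205855 (C = 79687 + 126168 = 205855)
(148011 + C)*(l*33 + 140534) = (148011 + 205855)*(-656*33 + 140534) = 353866*(-21648 + 140534) = 353866*118886 = 42069713276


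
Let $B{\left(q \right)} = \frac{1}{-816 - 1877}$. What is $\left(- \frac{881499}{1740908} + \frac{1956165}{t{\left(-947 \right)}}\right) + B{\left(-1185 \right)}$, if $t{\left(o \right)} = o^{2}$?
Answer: $\frac{7040545033657825}{4204478465206396} \approx 1.6745$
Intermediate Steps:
$B{\left(q \right)} = - \frac{1}{2693}$ ($B{\left(q \right)} = \frac{1}{-2693} = - \frac{1}{2693}$)
$\left(- \frac{881499}{1740908} + \frac{1956165}{t{\left(-947 \right)}}\right) + B{\left(-1185 \right)} = \left(- \frac{881499}{1740908} + \frac{1956165}{\left(-947\right)^{2}}\right) - \frac{1}{2693} = \left(\left(-881499\right) \frac{1}{1740908} + \frac{1956165}{896809}\right) - \frac{1}{2693} = \left(- \frac{881499}{1740908} + 1956165 \cdot \frac{1}{896809}\right) - \frac{1}{2693} = \left(- \frac{881499}{1740908} + \frac{1956165}{896809}\right) - \frac{1}{2693} = \frac{2614967061129}{1561261962572} - \frac{1}{2693} = \frac{7040545033657825}{4204478465206396}$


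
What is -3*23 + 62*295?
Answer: 18221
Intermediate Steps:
-3*23 + 62*295 = -69 + 18290 = 18221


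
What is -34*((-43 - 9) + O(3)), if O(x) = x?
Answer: 1666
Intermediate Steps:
-34*((-43 - 9) + O(3)) = -34*((-43 - 9) + 3) = -34*(-52 + 3) = -34*(-49) = 1666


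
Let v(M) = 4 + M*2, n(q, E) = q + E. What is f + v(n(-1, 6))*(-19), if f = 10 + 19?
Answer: -237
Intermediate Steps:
n(q, E) = E + q
f = 29
v(M) = 4 + 2*M
f + v(n(-1, 6))*(-19) = 29 + (4 + 2*(6 - 1))*(-19) = 29 + (4 + 2*5)*(-19) = 29 + (4 + 10)*(-19) = 29 + 14*(-19) = 29 - 266 = -237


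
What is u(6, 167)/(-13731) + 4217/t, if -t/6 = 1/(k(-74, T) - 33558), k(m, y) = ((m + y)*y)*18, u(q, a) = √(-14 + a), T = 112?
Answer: -30256975 - √17/4577 ≈ -3.0257e+7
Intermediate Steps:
k(m, y) = 18*y*(m + y) (k(m, y) = (y*(m + y))*18 = 18*y*(m + y))
t = -1/7175 (t = -6/(18*112*(-74 + 112) - 33558) = -6/(18*112*38 - 33558) = -6/(76608 - 33558) = -6/43050 = -6*1/43050 = -1/7175 ≈ -0.00013937)
u(6, 167)/(-13731) + 4217/t = √(-14 + 167)/(-13731) + 4217/(-1/7175) = √153*(-1/13731) + 4217*(-7175) = (3*√17)*(-1/13731) - 30256975 = -√17/4577 - 30256975 = -30256975 - √17/4577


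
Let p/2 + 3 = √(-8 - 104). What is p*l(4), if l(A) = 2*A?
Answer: -48 + 64*I*√7 ≈ -48.0 + 169.33*I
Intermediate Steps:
p = -6 + 8*I*√7 (p = -6 + 2*√(-8 - 104) = -6 + 2*√(-112) = -6 + 2*(4*I*√7) = -6 + 8*I*√7 ≈ -6.0 + 21.166*I)
p*l(4) = (-6 + 8*I*√7)*(2*4) = (-6 + 8*I*√7)*8 = -48 + 64*I*√7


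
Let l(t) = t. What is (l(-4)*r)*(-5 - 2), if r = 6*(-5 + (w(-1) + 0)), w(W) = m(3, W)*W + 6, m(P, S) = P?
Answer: -336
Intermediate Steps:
w(W) = 6 + 3*W (w(W) = 3*W + 6 = 6 + 3*W)
r = -12 (r = 6*(-5 + ((6 + 3*(-1)) + 0)) = 6*(-5 + ((6 - 3) + 0)) = 6*(-5 + (3 + 0)) = 6*(-5 + 3) = 6*(-2) = -12)
(l(-4)*r)*(-5 - 2) = (-4*(-12))*(-5 - 2) = 48*(-7) = -336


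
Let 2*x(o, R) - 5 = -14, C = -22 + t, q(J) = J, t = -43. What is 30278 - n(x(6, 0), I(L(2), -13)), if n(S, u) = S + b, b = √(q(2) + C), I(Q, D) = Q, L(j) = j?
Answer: 60565/2 - 3*I*√7 ≈ 30283.0 - 7.9373*I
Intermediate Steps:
C = -65 (C = -22 - 43 = -65)
x(o, R) = -9/2 (x(o, R) = 5/2 + (½)*(-14) = 5/2 - 7 = -9/2)
b = 3*I*√7 (b = √(2 - 65) = √(-63) = 3*I*√7 ≈ 7.9373*I)
n(S, u) = S + 3*I*√7
30278 - n(x(6, 0), I(L(2), -13)) = 30278 - (-9/2 + 3*I*√7) = 30278 + (9/2 - 3*I*√7) = 60565/2 - 3*I*√7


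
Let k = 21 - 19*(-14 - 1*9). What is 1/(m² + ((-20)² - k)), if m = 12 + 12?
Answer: 1/518 ≈ 0.0019305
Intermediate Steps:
m = 24
k = 458 (k = 21 - 19*(-14 - 9) = 21 - 19*(-23) = 21 + 437 = 458)
1/(m² + ((-20)² - k)) = 1/(24² + ((-20)² - 1*458)) = 1/(576 + (400 - 458)) = 1/(576 - 58) = 1/518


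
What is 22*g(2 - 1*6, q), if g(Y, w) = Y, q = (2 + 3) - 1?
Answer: -88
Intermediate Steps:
q = 4 (q = 5 - 1 = 4)
22*g(2 - 1*6, q) = 22*(2 - 1*6) = 22*(2 - 6) = 22*(-4) = -88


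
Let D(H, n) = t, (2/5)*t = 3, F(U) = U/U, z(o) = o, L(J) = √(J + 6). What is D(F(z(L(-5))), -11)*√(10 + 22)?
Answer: 30*√2 ≈ 42.426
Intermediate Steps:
L(J) = √(6 + J)
F(U) = 1
t = 15/2 (t = (5/2)*3 = 15/2 ≈ 7.5000)
D(H, n) = 15/2
D(F(z(L(-5))), -11)*√(10 + 22) = 15*√(10 + 22)/2 = 15*√32/2 = 15*(4*√2)/2 = 30*√2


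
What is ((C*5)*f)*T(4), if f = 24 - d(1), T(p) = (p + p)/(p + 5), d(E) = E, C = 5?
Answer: 4600/9 ≈ 511.11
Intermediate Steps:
T(p) = 2*p/(5 + p) (T(p) = (2*p)/(5 + p) = 2*p/(5 + p))
f = 23 (f = 24 - 1*1 = 24 - 1 = 23)
((C*5)*f)*T(4) = ((5*5)*23)*(2*4/(5 + 4)) = (25*23)*(2*4/9) = 575*(2*4*(⅑)) = 575*(8/9) = 4600/9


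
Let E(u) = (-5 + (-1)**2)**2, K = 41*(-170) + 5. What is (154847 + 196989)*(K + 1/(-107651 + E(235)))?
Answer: -263763629996736/107635 ≈ -2.4505e+9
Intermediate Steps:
K = -6965 (K = -6970 + 5 = -6965)
E(u) = 16 (E(u) = (-5 + 1)**2 = (-4)**2 = 16)
(154847 + 196989)*(K + 1/(-107651 + E(235))) = (154847 + 196989)*(-6965 + 1/(-107651 + 16)) = 351836*(-6965 + 1/(-107635)) = 351836*(-6965 - 1/107635) = 351836*(-749677776/107635) = -263763629996736/107635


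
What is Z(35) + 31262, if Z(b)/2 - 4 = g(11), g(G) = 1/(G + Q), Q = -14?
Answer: 93808/3 ≈ 31269.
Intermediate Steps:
g(G) = 1/(-14 + G) (g(G) = 1/(G - 14) = 1/(-14 + G))
Z(b) = 22/3 (Z(b) = 8 + 2/(-14 + 11) = 8 + 2/(-3) = 8 + 2*(-⅓) = 8 - ⅔ = 22/3)
Z(35) + 31262 = 22/3 + 31262 = 93808/3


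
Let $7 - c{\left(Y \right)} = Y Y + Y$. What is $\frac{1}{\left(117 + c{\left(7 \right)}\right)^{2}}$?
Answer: $\frac{1}{4624} \approx 0.00021626$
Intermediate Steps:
$c{\left(Y \right)} = 7 - Y - Y^{2}$ ($c{\left(Y \right)} = 7 - \left(Y Y + Y\right) = 7 - \left(Y^{2} + Y\right) = 7 - \left(Y + Y^{2}\right) = 7 - Y - Y^{2}$)
$\frac{1}{\left(117 + c{\left(7 \right)}\right)^{2}} = \frac{1}{\left(117 - 49\right)^{2}} = \frac{1}{68^{2}} = \frac{1}{4624}$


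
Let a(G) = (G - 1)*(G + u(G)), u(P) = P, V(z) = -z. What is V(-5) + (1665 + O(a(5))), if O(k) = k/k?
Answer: 1671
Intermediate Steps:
a(G) = 2*G*(-1 + G) (a(G) = (G - 1)*(G + G) = (-1 + G)*(2*G) = 2*G*(-1 + G))
O(k) = 1
V(-5) + (1665 + O(a(5))) = -1*(-5) + (1665 + 1) = 5 + 1666 = 1671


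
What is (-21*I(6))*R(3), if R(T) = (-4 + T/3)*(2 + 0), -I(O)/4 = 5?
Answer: -2520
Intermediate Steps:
I(O) = -20 (I(O) = -4*5 = -20)
R(T) = -8 + 2*T/3 (R(T) = (-4 + T*(⅓))*2 = (-4 + T/3)*2 = -8 + 2*T/3)
(-21*I(6))*R(3) = (-21*(-20))*(-8 + (⅔)*3) = 420*(-8 + 2) = 420*(-6) = -2520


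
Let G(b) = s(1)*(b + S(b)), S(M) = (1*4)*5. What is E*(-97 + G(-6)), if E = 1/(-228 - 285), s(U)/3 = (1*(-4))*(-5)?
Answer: -743/513 ≈ -1.4483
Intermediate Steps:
s(U) = 60 (s(U) = 3*((1*(-4))*(-5)) = 3*(-4*(-5)) = 3*20 = 60)
S(M) = 20 (S(M) = 4*5 = 20)
E = -1/513 (E = 1/(-513) = -1/513 ≈ -0.0019493)
G(b) = 1200 + 60*b (G(b) = 60*(b + 20) = 60*(20 + b) = 1200 + 60*b)
E*(-97 + G(-6)) = -(-97 + (1200 + 60*(-6)))/513 = -(-97 + (1200 - 360))/513 = -(-97 + 840)/513 = -1/513*743 = -743/513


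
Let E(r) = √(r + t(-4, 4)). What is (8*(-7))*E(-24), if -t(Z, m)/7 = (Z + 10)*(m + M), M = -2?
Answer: -336*I*√3 ≈ -581.97*I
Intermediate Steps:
t(Z, m) = -7*(-2 + m)*(10 + Z) (t(Z, m) = -7*(Z + 10)*(m - 2) = -7*(10 + Z)*(-2 + m) = -7*(-2 + m)*(10 + Z))
E(r) = √(-84 + r) (E(r) = √(r + (140 - 70*4 + 14*(-4) - 7*(-4)*4)) = √(r + (140 - 280 - 56 + 112)) = √(r - 84) = √(-84 + r))
(8*(-7))*E(-24) = (8*(-7))*√(-84 - 24) = -336*I*√3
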